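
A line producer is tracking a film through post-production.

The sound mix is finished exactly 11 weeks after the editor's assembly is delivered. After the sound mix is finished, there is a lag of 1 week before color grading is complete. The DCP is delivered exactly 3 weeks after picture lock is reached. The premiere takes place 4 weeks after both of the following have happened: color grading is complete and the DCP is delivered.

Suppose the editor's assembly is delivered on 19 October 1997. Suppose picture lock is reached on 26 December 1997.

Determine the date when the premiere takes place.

The editor's assembly is delivered: Oct 19, 1997.
The sound mix is finished: Oct 19, 1997 + 11 weeks = Jan 4, 1998.
Color grading is complete: Jan 4, 1998 + 1 week = Jan 11, 1998.
Picture lock is reached: Dec 26, 1997.
The DCP is delivered: Dec 26, 1997 + 3 weeks = Jan 16, 1998.
Both prerequisites met — color grading is complete (Jan 11, 1998), the DCP is delivered (Jan 16, 1998); the later is Jan 16, 1998.
The premiere takes place: Jan 16, 1998 + 4 weeks = Feb 13, 1998.

13 February 1998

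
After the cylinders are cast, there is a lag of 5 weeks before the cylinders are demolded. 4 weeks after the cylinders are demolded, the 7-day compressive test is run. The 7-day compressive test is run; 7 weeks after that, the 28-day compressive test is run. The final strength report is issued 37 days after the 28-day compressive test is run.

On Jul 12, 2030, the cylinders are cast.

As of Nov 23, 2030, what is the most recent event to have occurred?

The cylinders are cast: Jul 12, 2030.
The cylinders are demolded: Jul 12, 2030 + 5 weeks = Aug 16, 2030.
The 7-day compressive test is run: Aug 16, 2030 + 4 weeks = Sep 13, 2030.
The 28-day compressive test is run: Sep 13, 2030 + 7 weeks = Nov 1, 2030.
The final strength report is issued: Nov 1, 2030 + 37 days = Dec 8, 2030.
Nov 23, 2030 falls between when the 28-day compressive test is run (Nov 1, 2030) and when the final strength report is issued (Dec 8, 2030).

The 28-day compressive test is run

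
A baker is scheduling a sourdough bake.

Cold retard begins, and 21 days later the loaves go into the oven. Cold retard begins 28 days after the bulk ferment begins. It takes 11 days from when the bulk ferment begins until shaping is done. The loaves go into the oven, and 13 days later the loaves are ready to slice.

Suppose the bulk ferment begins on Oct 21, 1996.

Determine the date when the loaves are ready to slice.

Dec 22, 1996

The bulk ferment begins: Oct 21, 1996.
Cold retard begins: Oct 21, 1996 + 28 days = Nov 18, 1996.
The loaves go into the oven: Nov 18, 1996 + 21 days = Dec 9, 1996.
The loaves are ready to slice: Dec 9, 1996 + 13 days = Dec 22, 1996.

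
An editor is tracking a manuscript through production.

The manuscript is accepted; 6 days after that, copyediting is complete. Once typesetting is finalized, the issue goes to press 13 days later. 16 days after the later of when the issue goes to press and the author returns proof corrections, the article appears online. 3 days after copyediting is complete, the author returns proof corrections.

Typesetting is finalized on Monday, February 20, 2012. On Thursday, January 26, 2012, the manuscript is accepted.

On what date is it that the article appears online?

Tuesday, March 20, 2012

Typesetting is finalized: Feb 20, 2012.
The issue goes to press: Feb 20, 2012 + 13 days = Mar 4, 2012.
The manuscript is accepted: Jan 26, 2012.
Copyediting is complete: Jan 26, 2012 + 6 days = Feb 1, 2012.
The author returns proof corrections: Feb 1, 2012 + 3 days = Feb 4, 2012.
Both prerequisites met — the issue goes to press (Mar 4, 2012), the author returns proof corrections (Feb 4, 2012); the later is Mar 4, 2012.
The article appears online: Mar 4, 2012 + 16 days = Mar 20, 2012.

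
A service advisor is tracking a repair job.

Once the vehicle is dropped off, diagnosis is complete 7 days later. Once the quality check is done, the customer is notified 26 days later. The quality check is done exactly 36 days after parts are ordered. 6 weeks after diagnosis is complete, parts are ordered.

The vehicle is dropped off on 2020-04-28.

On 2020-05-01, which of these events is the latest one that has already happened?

The vehicle is dropped off

The vehicle is dropped off: Apr 28, 2020.
Diagnosis is complete: Apr 28, 2020 + 7 days = May 5, 2020.
Parts are ordered: May 5, 2020 + 6 weeks = Jun 16, 2020.
The quality check is done: Jun 16, 2020 + 36 days = Jul 22, 2020.
The customer is notified: Jul 22, 2020 + 26 days = Aug 17, 2020.
May 1, 2020 falls between when the vehicle is dropped off (Apr 28, 2020) and when diagnosis is complete (May 5, 2020).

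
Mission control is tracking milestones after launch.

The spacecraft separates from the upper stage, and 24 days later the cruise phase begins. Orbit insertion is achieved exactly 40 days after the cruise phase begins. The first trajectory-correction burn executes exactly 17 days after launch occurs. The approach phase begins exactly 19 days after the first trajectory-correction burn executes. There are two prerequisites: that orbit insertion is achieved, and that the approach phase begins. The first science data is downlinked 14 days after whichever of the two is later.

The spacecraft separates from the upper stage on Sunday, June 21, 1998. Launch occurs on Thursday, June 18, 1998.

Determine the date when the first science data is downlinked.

Monday, September 7, 1998

The spacecraft separates from the upper stage: Jun 21, 1998.
The cruise phase begins: Jun 21, 1998 + 24 days = Jul 15, 1998.
Orbit insertion is achieved: Jul 15, 1998 + 40 days = Aug 24, 1998.
Launch occurs: Jun 18, 1998.
The first trajectory-correction burn executes: Jun 18, 1998 + 17 days = Jul 5, 1998.
The approach phase begins: Jul 5, 1998 + 19 days = Jul 24, 1998.
Both prerequisites met — orbit insertion is achieved (Aug 24, 1998), the approach phase begins (Jul 24, 1998); the later is Aug 24, 1998.
The first science data is downlinked: Aug 24, 1998 + 14 days = Sep 7, 1998.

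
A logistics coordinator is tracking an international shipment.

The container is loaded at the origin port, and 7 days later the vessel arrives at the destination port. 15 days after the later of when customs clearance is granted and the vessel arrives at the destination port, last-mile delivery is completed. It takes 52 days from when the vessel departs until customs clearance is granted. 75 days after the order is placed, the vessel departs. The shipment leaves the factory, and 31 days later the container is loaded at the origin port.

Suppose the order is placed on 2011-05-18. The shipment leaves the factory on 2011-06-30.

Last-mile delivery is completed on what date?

The order is placed: May 18, 2011.
The vessel departs: May 18, 2011 + 75 days = Aug 1, 2011.
Customs clearance is granted: Aug 1, 2011 + 52 days = Sep 22, 2011.
The shipment leaves the factory: Jun 30, 2011.
The container is loaded at the origin port: Jun 30, 2011 + 31 days = Jul 31, 2011.
The vessel arrives at the destination port: Jul 31, 2011 + 7 days = Aug 7, 2011.
Both prerequisites met — customs clearance is granted (Sep 22, 2011), the vessel arrives at the destination port (Aug 7, 2011); the later is Sep 22, 2011.
Last-mile delivery is completed: Sep 22, 2011 + 15 days = Oct 7, 2011.

2011-10-07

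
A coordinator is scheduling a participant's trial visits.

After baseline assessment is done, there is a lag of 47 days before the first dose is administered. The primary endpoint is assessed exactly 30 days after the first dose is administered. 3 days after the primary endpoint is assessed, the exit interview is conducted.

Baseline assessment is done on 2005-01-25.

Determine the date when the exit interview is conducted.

Baseline assessment is done: Jan 25, 2005.
The first dose is administered: Jan 25, 2005 + 47 days = Mar 13, 2005.
The primary endpoint is assessed: Mar 13, 2005 + 30 days = Apr 12, 2005.
The exit interview is conducted: Apr 12, 2005 + 3 days = Apr 15, 2005.

2005-04-15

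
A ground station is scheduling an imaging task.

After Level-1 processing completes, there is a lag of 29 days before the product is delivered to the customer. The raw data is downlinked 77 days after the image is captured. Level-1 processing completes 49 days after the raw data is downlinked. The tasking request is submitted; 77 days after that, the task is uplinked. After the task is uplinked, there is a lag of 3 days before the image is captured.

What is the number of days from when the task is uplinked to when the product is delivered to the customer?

158 days

Causal path: the task is uplinked → the image is captured → the raw data is downlinked → Level-1 processing completes → the product is delivered to the customer.
Total delay along the path: 3 + 77 + 49 + 29 = 158 days.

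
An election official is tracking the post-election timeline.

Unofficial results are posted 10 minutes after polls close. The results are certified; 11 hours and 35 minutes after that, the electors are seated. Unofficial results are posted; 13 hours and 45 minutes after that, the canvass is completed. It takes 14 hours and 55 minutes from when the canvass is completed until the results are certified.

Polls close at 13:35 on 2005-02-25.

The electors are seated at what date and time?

Polls close: 13:35 Feb 25, 2005.
Unofficial results are posted: 13:35 Feb 25, 2005 + 10m = 13:45 Feb 25, 2005.
The canvass is completed: 13:45 Feb 25, 2005 + 13h45m = 03:30 Feb 26, 2005.
The results are certified: 03:30 Feb 26, 2005 + 14h55m = 18:25 Feb 26, 2005.
The electors are seated: 18:25 Feb 26, 2005 + 11h35m = 06:00 Feb 27, 2005.

06:00 on 2005-02-27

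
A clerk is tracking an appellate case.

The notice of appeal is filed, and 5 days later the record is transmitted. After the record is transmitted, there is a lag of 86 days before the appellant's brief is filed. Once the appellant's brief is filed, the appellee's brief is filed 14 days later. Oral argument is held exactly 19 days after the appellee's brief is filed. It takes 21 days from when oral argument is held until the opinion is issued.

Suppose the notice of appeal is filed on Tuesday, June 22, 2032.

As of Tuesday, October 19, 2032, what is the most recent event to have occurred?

The notice of appeal is filed: Jun 22, 2032.
The record is transmitted: Jun 22, 2032 + 5 days = Jun 27, 2032.
The appellant's brief is filed: Jun 27, 2032 + 86 days = Sep 21, 2032.
The appellee's brief is filed: Sep 21, 2032 + 14 days = Oct 5, 2032.
Oral argument is held: Oct 5, 2032 + 19 days = Oct 24, 2032.
The opinion is issued: Oct 24, 2032 + 21 days = Nov 14, 2032.
Oct 19, 2032 falls between when the appellee's brief is filed (Oct 5, 2032) and when oral argument is held (Oct 24, 2032).

The appellee's brief is filed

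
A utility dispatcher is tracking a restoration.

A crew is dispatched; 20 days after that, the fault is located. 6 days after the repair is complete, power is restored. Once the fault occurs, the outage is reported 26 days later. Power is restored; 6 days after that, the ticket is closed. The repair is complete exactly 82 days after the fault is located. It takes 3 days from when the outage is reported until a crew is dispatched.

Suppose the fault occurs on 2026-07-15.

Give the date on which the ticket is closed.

The fault occurs: Jul 15, 2026.
The outage is reported: Jul 15, 2026 + 26 days = Aug 10, 2026.
A crew is dispatched: Aug 10, 2026 + 3 days = Aug 13, 2026.
The fault is located: Aug 13, 2026 + 20 days = Sep 2, 2026.
The repair is complete: Sep 2, 2026 + 82 days = Nov 23, 2026.
Power is restored: Nov 23, 2026 + 6 days = Nov 29, 2026.
The ticket is closed: Nov 29, 2026 + 6 days = Dec 5, 2026.

2026-12-05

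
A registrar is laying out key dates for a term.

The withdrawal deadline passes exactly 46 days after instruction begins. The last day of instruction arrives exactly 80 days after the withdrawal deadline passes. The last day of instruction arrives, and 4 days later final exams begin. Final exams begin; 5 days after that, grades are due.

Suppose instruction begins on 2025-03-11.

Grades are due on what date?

2025-07-24

Instruction begins: Mar 11, 2025.
The withdrawal deadline passes: Mar 11, 2025 + 46 days = Apr 26, 2025.
The last day of instruction arrives: Apr 26, 2025 + 80 days = Jul 15, 2025.
Final exams begin: Jul 15, 2025 + 4 days = Jul 19, 2025.
Grades are due: Jul 19, 2025 + 5 days = Jul 24, 2025.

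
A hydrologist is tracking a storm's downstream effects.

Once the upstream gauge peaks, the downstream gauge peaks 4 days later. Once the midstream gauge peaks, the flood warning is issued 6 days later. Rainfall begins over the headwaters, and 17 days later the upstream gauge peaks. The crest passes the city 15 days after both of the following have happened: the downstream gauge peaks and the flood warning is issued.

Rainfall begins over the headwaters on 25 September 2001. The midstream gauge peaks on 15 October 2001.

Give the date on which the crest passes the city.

5 November 2001

Rainfall begins over the headwaters: Sep 25, 2001.
The upstream gauge peaks: Sep 25, 2001 + 17 days = Oct 12, 2001.
The downstream gauge peaks: Oct 12, 2001 + 4 days = Oct 16, 2001.
The midstream gauge peaks: Oct 15, 2001.
The flood warning is issued: Oct 15, 2001 + 6 days = Oct 21, 2001.
Both prerequisites met — the downstream gauge peaks (Oct 16, 2001), the flood warning is issued (Oct 21, 2001); the later is Oct 21, 2001.
The crest passes the city: Oct 21, 2001 + 15 days = Nov 5, 2001.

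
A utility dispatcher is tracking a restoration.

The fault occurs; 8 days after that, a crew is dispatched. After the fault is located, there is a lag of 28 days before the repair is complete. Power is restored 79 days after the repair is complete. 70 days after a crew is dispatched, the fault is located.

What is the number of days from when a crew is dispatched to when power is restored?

Causal path: a crew is dispatched → the fault is located → the repair is complete → power is restored.
Total delay along the path: 70 + 28 + 79 = 177 days.

177 days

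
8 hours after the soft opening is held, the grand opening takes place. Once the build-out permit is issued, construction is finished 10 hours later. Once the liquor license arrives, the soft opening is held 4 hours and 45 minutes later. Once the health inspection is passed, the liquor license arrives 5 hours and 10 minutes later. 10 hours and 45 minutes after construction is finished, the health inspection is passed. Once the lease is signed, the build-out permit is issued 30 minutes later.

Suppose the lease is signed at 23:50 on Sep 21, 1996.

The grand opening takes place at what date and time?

The lease is signed: 23:50 Sep 21, 1996.
The build-out permit is issued: 23:50 Sep 21, 1996 + 30m = 00:20 Sep 22, 1996.
Construction is finished: 00:20 Sep 22, 1996 + 10h = 10:20 Sep 22, 1996.
The health inspection is passed: 10:20 Sep 22, 1996 + 10h45m = 21:05 Sep 22, 1996.
The liquor license arrives: 21:05 Sep 22, 1996 + 5h10m = 02:15 Sep 23, 1996.
The soft opening is held: 02:15 Sep 23, 1996 + 4h45m = 07:00 Sep 23, 1996.
The grand opening takes place: 07:00 Sep 23, 1996 + 8h = 15:00 Sep 23, 1996.

15:00 on Sep 23, 1996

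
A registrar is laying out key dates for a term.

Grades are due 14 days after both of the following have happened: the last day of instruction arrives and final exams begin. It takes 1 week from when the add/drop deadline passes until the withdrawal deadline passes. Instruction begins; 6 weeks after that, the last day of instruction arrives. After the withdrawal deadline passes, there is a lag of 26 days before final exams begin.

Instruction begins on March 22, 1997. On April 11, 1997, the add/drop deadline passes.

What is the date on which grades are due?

Instruction begins: Mar 22, 1997.
The last day of instruction arrives: Mar 22, 1997 + 6 weeks = May 3, 1997.
The add/drop deadline passes: Apr 11, 1997.
The withdrawal deadline passes: Apr 11, 1997 + 1 week = Apr 18, 1997.
Final exams begin: Apr 18, 1997 + 26 days = May 14, 1997.
Both prerequisites met — the last day of instruction arrives (May 3, 1997), final exams begin (May 14, 1997); the later is May 14, 1997.
Grades are due: May 14, 1997 + 14 days = May 28, 1997.

May 28, 1997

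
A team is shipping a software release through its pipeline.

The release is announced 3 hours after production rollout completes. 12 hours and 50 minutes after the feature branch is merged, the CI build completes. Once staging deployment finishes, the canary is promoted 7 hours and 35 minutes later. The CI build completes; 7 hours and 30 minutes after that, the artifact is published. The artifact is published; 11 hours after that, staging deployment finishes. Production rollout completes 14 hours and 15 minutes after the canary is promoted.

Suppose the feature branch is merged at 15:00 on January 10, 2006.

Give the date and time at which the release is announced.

23:10 on January 12, 2006

The feature branch is merged: 15:00 Jan 10, 2006.
The CI build completes: 15:00 Jan 10, 2006 + 12h50m = 03:50 Jan 11, 2006.
The artifact is published: 03:50 Jan 11, 2006 + 7h30m = 11:20 Jan 11, 2006.
Staging deployment finishes: 11:20 Jan 11, 2006 + 11h = 22:20 Jan 11, 2006.
The canary is promoted: 22:20 Jan 11, 2006 + 7h35m = 05:55 Jan 12, 2006.
Production rollout completes: 05:55 Jan 12, 2006 + 14h15m = 20:10 Jan 12, 2006.
The release is announced: 20:10 Jan 12, 2006 + 3h = 23:10 Jan 12, 2006.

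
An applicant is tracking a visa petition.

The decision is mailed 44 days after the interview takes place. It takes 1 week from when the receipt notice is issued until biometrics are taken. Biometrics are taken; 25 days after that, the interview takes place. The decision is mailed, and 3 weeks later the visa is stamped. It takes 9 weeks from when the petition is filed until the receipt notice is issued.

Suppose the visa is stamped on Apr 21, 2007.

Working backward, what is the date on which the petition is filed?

The visa is stamped: Apr 21, 2007.
The decision is mailed: Apr 21, 2007 − 3 weeks = Mar 31, 2007.
The interview takes place: Mar 31, 2007 − 44 days = Feb 15, 2007.
Biometrics are taken: Feb 15, 2007 − 25 days = Jan 21, 2007.
The receipt notice is issued: Jan 21, 2007 − 1 week = Jan 14, 2007.
The petition is filed: Jan 14, 2007 − 9 weeks = Nov 12, 2006.

Nov 12, 2006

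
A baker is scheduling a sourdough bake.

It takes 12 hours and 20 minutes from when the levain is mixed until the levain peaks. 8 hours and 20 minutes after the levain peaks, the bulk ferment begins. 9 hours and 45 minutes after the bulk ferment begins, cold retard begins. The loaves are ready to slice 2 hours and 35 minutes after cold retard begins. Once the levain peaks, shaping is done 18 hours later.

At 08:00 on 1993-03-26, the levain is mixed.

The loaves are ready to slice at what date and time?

The levain is mixed: 08:00 Mar 26, 1993.
The levain peaks: 08:00 Mar 26, 1993 + 12h20m = 20:20 Mar 26, 1993.
The bulk ferment begins: 20:20 Mar 26, 1993 + 8h20m = 04:40 Mar 27, 1993.
Cold retard begins: 04:40 Mar 27, 1993 + 9h45m = 14:25 Mar 27, 1993.
The loaves are ready to slice: 14:25 Mar 27, 1993 + 2h35m = 17:00 Mar 27, 1993.

17:00 on 1993-03-27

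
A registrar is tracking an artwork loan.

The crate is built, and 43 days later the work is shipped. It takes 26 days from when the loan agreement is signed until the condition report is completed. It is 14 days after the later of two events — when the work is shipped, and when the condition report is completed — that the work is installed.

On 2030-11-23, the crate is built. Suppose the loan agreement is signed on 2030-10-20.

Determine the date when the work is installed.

2031-01-19

The crate is built: Nov 23, 2030.
The work is shipped: Nov 23, 2030 + 43 days = Jan 5, 2031.
The loan agreement is signed: Oct 20, 2030.
The condition report is completed: Oct 20, 2030 + 26 days = Nov 15, 2030.
Both prerequisites met — the work is shipped (Jan 5, 2031), the condition report is completed (Nov 15, 2030); the later is Jan 5, 2031.
The work is installed: Jan 5, 2031 + 14 days = Jan 19, 2031.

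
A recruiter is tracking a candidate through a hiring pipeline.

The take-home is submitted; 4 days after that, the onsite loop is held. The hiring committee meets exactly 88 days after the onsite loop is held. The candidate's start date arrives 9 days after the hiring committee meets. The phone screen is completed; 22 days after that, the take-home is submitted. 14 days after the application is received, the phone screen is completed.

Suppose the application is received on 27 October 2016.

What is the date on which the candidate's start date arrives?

The application is received: Oct 27, 2016.
The phone screen is completed: Oct 27, 2016 + 14 days = Nov 10, 2016.
The take-home is submitted: Nov 10, 2016 + 22 days = Dec 2, 2016.
The onsite loop is held: Dec 2, 2016 + 4 days = Dec 6, 2016.
The hiring committee meets: Dec 6, 2016 + 88 days = Mar 4, 2017.
The candidate's start date arrives: Mar 4, 2017 + 9 days = Mar 13, 2017.

13 March 2017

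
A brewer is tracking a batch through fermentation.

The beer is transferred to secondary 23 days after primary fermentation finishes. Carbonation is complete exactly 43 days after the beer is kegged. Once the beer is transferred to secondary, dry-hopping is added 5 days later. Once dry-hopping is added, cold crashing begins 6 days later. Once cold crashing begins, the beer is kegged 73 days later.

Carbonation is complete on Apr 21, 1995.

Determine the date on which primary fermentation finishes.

Carbonation is complete: Apr 21, 1995.
The beer is kegged: Apr 21, 1995 − 43 days = Mar 9, 1995.
Cold crashing begins: Mar 9, 1995 − 73 days = Dec 26, 1994.
Dry-hopping is added: Dec 26, 1994 − 6 days = Dec 20, 1994.
The beer is transferred to secondary: Dec 20, 1994 − 5 days = Dec 15, 1994.
Primary fermentation finishes: Dec 15, 1994 − 23 days = Nov 22, 1994.

Nov 22, 1994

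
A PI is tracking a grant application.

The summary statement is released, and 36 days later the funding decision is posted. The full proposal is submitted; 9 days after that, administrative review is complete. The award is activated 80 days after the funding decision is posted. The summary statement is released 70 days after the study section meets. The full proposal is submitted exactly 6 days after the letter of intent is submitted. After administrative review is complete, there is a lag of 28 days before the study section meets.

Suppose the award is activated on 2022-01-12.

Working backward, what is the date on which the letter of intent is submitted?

2021-05-28

The award is activated: Jan 12, 2022.
The funding decision is posted: Jan 12, 2022 − 80 days = Oct 24, 2021.
The summary statement is released: Oct 24, 2021 − 36 days = Sep 18, 2021.
The study section meets: Sep 18, 2021 − 70 days = Jul 10, 2021.
Administrative review is complete: Jul 10, 2021 − 28 days = Jun 12, 2021.
The full proposal is submitted: Jun 12, 2021 − 9 days = Jun 3, 2021.
The letter of intent is submitted: Jun 3, 2021 − 6 days = May 28, 2021.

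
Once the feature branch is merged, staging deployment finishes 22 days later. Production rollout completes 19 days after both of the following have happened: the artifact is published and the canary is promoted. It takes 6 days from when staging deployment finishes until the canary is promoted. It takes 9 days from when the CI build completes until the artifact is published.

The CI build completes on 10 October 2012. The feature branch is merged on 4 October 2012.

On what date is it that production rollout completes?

20 November 2012

The CI build completes: Oct 10, 2012.
The artifact is published: Oct 10, 2012 + 9 days = Oct 19, 2012.
The feature branch is merged: Oct 4, 2012.
Staging deployment finishes: Oct 4, 2012 + 22 days = Oct 26, 2012.
The canary is promoted: Oct 26, 2012 + 6 days = Nov 1, 2012.
Both prerequisites met — the artifact is published (Oct 19, 2012), the canary is promoted (Nov 1, 2012); the later is Nov 1, 2012.
Production rollout completes: Nov 1, 2012 + 19 days = Nov 20, 2012.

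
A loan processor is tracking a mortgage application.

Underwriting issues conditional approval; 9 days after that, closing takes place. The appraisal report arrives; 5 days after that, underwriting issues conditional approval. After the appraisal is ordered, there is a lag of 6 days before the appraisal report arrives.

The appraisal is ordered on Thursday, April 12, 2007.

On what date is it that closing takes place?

The appraisal is ordered: Apr 12, 2007.
The appraisal report arrives: Apr 12, 2007 + 6 days = Apr 18, 2007.
Underwriting issues conditional approval: Apr 18, 2007 + 5 days = Apr 23, 2007.
Closing takes place: Apr 23, 2007 + 9 days = May 2, 2007.

Wednesday, May 2, 2007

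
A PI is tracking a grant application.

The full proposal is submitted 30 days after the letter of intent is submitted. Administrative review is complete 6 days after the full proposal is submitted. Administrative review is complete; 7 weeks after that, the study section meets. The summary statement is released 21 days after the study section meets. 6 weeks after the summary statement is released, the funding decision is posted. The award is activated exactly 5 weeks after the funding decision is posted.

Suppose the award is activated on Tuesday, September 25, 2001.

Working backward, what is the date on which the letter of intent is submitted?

Monday, March 26, 2001

The award is activated: Sep 25, 2001.
The funding decision is posted: Sep 25, 2001 − 5 weeks = Aug 21, 2001.
The summary statement is released: Aug 21, 2001 − 6 weeks = Jul 10, 2001.
The study section meets: Jul 10, 2001 − 21 days = Jun 19, 2001.
Administrative review is complete: Jun 19, 2001 − 7 weeks = May 1, 2001.
The full proposal is submitted: May 1, 2001 − 6 days = Apr 25, 2001.
The letter of intent is submitted: Apr 25, 2001 − 30 days = Mar 26, 2001.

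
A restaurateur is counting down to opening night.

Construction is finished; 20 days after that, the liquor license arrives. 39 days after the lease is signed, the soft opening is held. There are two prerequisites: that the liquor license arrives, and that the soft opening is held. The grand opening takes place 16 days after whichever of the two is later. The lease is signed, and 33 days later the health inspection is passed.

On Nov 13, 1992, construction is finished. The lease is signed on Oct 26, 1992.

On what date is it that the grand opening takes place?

Dec 20, 1992

Construction is finished: Nov 13, 1992.
The liquor license arrives: Nov 13, 1992 + 20 days = Dec 3, 1992.
The lease is signed: Oct 26, 1992.
The soft opening is held: Oct 26, 1992 + 39 days = Dec 4, 1992.
Both prerequisites met — the liquor license arrives (Dec 3, 1992), the soft opening is held (Dec 4, 1992); the later is Dec 4, 1992.
The grand opening takes place: Dec 4, 1992 + 16 days = Dec 20, 1992.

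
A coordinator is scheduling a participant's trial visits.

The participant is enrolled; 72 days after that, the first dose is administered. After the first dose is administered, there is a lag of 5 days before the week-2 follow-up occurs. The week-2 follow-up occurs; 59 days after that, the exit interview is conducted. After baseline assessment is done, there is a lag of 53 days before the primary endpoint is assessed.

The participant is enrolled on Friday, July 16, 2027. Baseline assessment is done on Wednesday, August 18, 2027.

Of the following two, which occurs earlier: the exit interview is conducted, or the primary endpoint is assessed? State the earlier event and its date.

The participant is enrolled: Jul 16, 2027.
The first dose is administered: Jul 16, 2027 + 72 days = Sep 26, 2027.
The week-2 follow-up occurs: Sep 26, 2027 + 5 days = Oct 1, 2027.
The exit interview is conducted: Oct 1, 2027 + 59 days = Nov 29, 2027.
Baseline assessment is done: Aug 18, 2027.
The primary endpoint is assessed: Aug 18, 2027 + 53 days = Oct 10, 2027.
Comparing: the exit interview is conducted on Nov 29, 2027 vs the primary endpoint is assessed on Oct 10, 2027. Earlier: the primary endpoint is assessed.

The primary endpoint is assessed — Sunday, October 10, 2027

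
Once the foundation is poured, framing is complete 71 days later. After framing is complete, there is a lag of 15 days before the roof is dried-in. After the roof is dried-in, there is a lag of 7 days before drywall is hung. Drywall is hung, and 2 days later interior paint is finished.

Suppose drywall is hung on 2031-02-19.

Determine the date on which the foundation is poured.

Drywall is hung: Feb 19, 2031.
The roof is dried-in: Feb 19, 2031 − 7 days = Feb 12, 2031.
Framing is complete: Feb 12, 2031 − 15 days = Jan 28, 2031.
The foundation is poured: Jan 28, 2031 − 71 days = Nov 18, 2030.

2030-11-18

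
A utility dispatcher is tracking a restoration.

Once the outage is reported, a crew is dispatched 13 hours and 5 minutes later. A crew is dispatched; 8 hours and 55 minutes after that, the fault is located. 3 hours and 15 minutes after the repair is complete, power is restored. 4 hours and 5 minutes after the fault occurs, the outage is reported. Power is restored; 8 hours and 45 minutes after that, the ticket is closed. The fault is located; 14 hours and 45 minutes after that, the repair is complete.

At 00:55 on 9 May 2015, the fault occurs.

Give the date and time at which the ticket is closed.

The fault occurs: 00:55 May 9, 2015.
The outage is reported: 00:55 May 9, 2015 + 4h05m = 05:00 May 9, 2015.
A crew is dispatched: 05:00 May 9, 2015 + 13h05m = 18:05 May 9, 2015.
The fault is located: 18:05 May 9, 2015 + 8h55m = 03:00 May 10, 2015.
The repair is complete: 03:00 May 10, 2015 + 14h45m = 17:45 May 10, 2015.
Power is restored: 17:45 May 10, 2015 + 3h15m = 21:00 May 10, 2015.
The ticket is closed: 21:00 May 10, 2015 + 8h45m = 05:45 May 11, 2015.

05:45 on 11 May 2015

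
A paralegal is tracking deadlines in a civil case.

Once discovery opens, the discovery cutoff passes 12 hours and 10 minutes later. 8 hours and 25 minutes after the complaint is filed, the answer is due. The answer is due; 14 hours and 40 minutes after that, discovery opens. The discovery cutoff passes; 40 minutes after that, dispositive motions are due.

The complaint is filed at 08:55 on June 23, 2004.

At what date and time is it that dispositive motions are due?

20:50 on June 24, 2004

The complaint is filed: 08:55 Jun 23, 2004.
The answer is due: 08:55 Jun 23, 2004 + 8h25m = 17:20 Jun 23, 2004.
Discovery opens: 17:20 Jun 23, 2004 + 14h40m = 08:00 Jun 24, 2004.
The discovery cutoff passes: 08:00 Jun 24, 2004 + 12h10m = 20:10 Jun 24, 2004.
Dispositive motions are due: 20:10 Jun 24, 2004 + 40m = 20:50 Jun 24, 2004.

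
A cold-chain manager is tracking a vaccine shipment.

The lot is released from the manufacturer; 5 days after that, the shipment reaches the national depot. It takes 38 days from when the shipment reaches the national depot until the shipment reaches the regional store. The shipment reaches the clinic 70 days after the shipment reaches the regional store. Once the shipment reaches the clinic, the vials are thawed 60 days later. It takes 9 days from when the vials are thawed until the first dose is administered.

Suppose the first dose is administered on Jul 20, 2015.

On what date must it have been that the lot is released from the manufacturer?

The first dose is administered: Jul 20, 2015.
The vials are thawed: Jul 20, 2015 − 9 days = Jul 11, 2015.
The shipment reaches the clinic: Jul 11, 2015 − 60 days = May 12, 2015.
The shipment reaches the regional store: May 12, 2015 − 70 days = Mar 3, 2015.
The shipment reaches the national depot: Mar 3, 2015 − 38 days = Jan 24, 2015.
The lot is released from the manufacturer: Jan 24, 2015 − 5 days = Jan 19, 2015.

Jan 19, 2015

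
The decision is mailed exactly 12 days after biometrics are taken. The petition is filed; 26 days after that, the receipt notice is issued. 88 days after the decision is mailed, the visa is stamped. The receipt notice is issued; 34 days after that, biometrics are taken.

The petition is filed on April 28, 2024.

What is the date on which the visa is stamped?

The petition is filed: Apr 28, 2024.
The receipt notice is issued: Apr 28, 2024 + 26 days = May 24, 2024.
Biometrics are taken: May 24, 2024 + 34 days = Jun 27, 2024.
The decision is mailed: Jun 27, 2024 + 12 days = Jul 9, 2024.
The visa is stamped: Jul 9, 2024 + 88 days = Oct 5, 2024.

October 5, 2024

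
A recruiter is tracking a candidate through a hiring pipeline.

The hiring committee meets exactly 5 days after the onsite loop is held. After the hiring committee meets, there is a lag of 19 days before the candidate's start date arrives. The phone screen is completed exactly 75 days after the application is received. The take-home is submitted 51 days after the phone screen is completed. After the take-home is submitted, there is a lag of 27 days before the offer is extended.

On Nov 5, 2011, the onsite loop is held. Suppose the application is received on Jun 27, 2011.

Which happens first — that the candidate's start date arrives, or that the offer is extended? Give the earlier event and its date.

The offer is extended — Nov 27, 2011

The onsite loop is held: Nov 5, 2011.
The hiring committee meets: Nov 5, 2011 + 5 days = Nov 10, 2011.
The candidate's start date arrives: Nov 10, 2011 + 19 days = Nov 29, 2011.
The application is received: Jun 27, 2011.
The phone screen is completed: Jun 27, 2011 + 75 days = Sep 10, 2011.
The take-home is submitted: Sep 10, 2011 + 51 days = Oct 31, 2011.
The offer is extended: Oct 31, 2011 + 27 days = Nov 27, 2011.
Comparing: the candidate's start date arrives on Nov 29, 2011 vs the offer is extended on Nov 27, 2011. Earlier: the offer is extended.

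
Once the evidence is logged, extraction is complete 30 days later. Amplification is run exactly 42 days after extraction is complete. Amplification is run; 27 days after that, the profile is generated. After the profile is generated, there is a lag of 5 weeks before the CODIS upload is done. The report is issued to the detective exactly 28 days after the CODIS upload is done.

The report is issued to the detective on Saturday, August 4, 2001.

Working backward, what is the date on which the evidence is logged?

The report is issued to the detective: Aug 4, 2001.
The CODIS upload is done: Aug 4, 2001 − 28 days = Jul 7, 2001.
The profile is generated: Jul 7, 2001 − 5 weeks = Jun 2, 2001.
Amplification is run: Jun 2, 2001 − 27 days = May 6, 2001.
Extraction is complete: May 6, 2001 − 42 days = Mar 25, 2001.
The evidence is logged: Mar 25, 2001 − 30 days = Feb 23, 2001.

Friday, February 23, 2001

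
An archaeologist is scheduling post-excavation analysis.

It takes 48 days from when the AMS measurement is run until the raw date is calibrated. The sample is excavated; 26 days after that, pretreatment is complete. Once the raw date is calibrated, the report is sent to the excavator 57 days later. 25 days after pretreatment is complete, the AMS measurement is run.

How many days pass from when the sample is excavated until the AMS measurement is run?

Causal path: the sample is excavated → pretreatment is complete → the AMS measurement is run.
Total delay along the path: 26 + 25 = 51 days.

51 days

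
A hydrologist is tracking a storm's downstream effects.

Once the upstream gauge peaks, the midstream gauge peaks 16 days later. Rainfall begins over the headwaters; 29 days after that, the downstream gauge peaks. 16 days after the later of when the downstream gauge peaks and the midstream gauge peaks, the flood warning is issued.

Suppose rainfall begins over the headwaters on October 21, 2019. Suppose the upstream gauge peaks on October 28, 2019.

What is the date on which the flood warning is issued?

Rainfall begins over the headwaters: Oct 21, 2019.
The downstream gauge peaks: Oct 21, 2019 + 29 days = Nov 19, 2019.
The upstream gauge peaks: Oct 28, 2019.
The midstream gauge peaks: Oct 28, 2019 + 16 days = Nov 13, 2019.
Both prerequisites met — the downstream gauge peaks (Nov 19, 2019), the midstream gauge peaks (Nov 13, 2019); the later is Nov 19, 2019.
The flood warning is issued: Nov 19, 2019 + 16 days = Dec 5, 2019.

December 5, 2019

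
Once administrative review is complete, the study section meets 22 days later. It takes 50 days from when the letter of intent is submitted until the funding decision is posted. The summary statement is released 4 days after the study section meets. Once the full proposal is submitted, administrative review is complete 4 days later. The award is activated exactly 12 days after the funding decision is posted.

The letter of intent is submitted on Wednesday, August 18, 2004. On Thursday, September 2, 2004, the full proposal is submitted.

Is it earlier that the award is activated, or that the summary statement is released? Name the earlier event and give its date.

The summary statement is released — Saturday, October 2, 2004

The letter of intent is submitted: Aug 18, 2004.
The funding decision is posted: Aug 18, 2004 + 50 days = Oct 7, 2004.
The award is activated: Oct 7, 2004 + 12 days = Oct 19, 2004.
The full proposal is submitted: Sep 2, 2004.
Administrative review is complete: Sep 2, 2004 + 4 days = Sep 6, 2004.
The study section meets: Sep 6, 2004 + 22 days = Sep 28, 2004.
The summary statement is released: Sep 28, 2004 + 4 days = Oct 2, 2004.
Comparing: the award is activated on Oct 19, 2004 vs the summary statement is released on Oct 2, 2004. Earlier: the summary statement is released.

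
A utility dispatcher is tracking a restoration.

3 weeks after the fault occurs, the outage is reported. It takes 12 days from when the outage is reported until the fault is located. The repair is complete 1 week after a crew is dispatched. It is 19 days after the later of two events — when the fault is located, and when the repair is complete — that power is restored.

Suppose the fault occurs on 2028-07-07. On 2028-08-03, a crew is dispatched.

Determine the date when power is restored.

The fault occurs: Jul 7, 2028.
The outage is reported: Jul 7, 2028 + 3 weeks = Jul 28, 2028.
The fault is located: Jul 28, 2028 + 12 days = Aug 9, 2028.
A crew is dispatched: Aug 3, 2028.
The repair is complete: Aug 3, 2028 + 1 week = Aug 10, 2028.
Both prerequisites met — the fault is located (Aug 9, 2028), the repair is complete (Aug 10, 2028); the later is Aug 10, 2028.
Power is restored: Aug 10, 2028 + 19 days = Aug 29, 2028.

2028-08-29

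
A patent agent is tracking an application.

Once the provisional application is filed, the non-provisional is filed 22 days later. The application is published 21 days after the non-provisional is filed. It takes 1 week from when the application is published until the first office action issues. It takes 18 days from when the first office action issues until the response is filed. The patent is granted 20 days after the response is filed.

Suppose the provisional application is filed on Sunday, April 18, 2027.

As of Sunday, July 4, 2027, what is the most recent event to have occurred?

The response is filed

The provisional application is filed: Apr 18, 2027.
The non-provisional is filed: Apr 18, 2027 + 22 days = May 10, 2027.
The application is published: May 10, 2027 + 21 days = May 31, 2027.
The first office action issues: May 31, 2027 + 1 week = Jun 7, 2027.
The response is filed: Jun 7, 2027 + 18 days = Jun 25, 2027.
The patent is granted: Jun 25, 2027 + 20 days = Jul 15, 2027.
Jul 4, 2027 falls between when the response is filed (Jun 25, 2027) and when the patent is granted (Jul 15, 2027).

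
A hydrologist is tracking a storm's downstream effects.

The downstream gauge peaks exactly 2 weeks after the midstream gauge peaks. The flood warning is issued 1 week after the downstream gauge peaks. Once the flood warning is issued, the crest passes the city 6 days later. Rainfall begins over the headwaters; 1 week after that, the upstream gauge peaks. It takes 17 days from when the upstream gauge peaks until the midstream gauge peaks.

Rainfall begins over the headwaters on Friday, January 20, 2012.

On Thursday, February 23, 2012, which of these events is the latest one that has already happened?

The midstream gauge peaks

Rainfall begins over the headwaters: Jan 20, 2012.
The upstream gauge peaks: Jan 20, 2012 + 1 week = Jan 27, 2012.
The midstream gauge peaks: Jan 27, 2012 + 17 days = Feb 13, 2012.
The downstream gauge peaks: Feb 13, 2012 + 2 weeks = Feb 27, 2012.
The flood warning is issued: Feb 27, 2012 + 1 week = Mar 5, 2012.
The crest passes the city: Mar 5, 2012 + 6 days = Mar 11, 2012.
Feb 23, 2012 falls between when the midstream gauge peaks (Feb 13, 2012) and when the downstream gauge peaks (Feb 27, 2012).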